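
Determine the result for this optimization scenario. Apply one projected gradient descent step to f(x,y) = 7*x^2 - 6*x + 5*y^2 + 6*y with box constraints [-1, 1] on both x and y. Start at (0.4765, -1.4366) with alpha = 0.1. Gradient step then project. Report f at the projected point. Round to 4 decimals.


Step 1: Compute gradient at (0.4765, -1.4366).
grad_x = 2*7*0.4765 - 6 = 0.671
grad_y = 2*5*-1.4366 + 6 = -8.366
Step 2: Gradient step.
x_raw = 0.4765 - 0.1*0.671 = 0.4094
y_raw = -1.4366 - 0.1*-8.366 = -0.6
Step 3: Project onto [-1, 1].
x_proj = clip(0.4094) = 0.4094
y_proj = clip(-0.6) = -0.6
Step 4: Evaluate f.
f(0.4094, -0.6) = -3.0831


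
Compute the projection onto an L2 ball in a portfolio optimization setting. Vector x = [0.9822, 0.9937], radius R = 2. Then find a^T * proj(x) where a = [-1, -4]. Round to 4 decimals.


Step 1: Compute ||x|| (intermediates to 6 decimals).
||x|| = sqrt(0.9822^2 + 0.9937^2) = 1.397196
Step 2: Project.
Since ||x|| <= R, proj = x (no scaling needed).
proj(x) = [0.9822, 0.9937]
Step 3: Dot product.
a^T * proj(x) = -1*0.9822 - 4*0.9937 = -4.957


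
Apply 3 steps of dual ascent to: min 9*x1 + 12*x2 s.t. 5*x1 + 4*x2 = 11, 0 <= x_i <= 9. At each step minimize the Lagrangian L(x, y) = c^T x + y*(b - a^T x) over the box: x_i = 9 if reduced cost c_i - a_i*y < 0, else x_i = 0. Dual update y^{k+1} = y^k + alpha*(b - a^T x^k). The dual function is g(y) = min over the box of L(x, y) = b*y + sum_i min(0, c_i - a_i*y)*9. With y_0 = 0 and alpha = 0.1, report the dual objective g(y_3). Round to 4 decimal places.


Dual ascent for LP: min 9*x1 + 12*x2, 5*x1 + 4*x2 = 11, 0 <= x_i <= 9
Step 1: y^k = 0.0, reduced costs: (9.0, 12.0)
  x^k = (0.0, 0.0), subgradient = b - a^T x = 11.0
  y^{k+1} = 0.0 + 0.1*11.0 = 1.1
Step 2: y^k = 1.1, reduced costs: (3.5, 7.6)
  x^k = (0.0, 0.0), subgradient = b - a^T x = 11.0
  y^{k+1} = 1.1 + 0.1*11.0 = 2.2
Step 3: y^k = 2.2, reduced costs: (-2.0, 3.2)
  x^k = (9.0, 0.0), subgradient = b - a^T x = -34.0
  y^{k+1} = 2.2 + 0.1*-34.0 = -1.2
Dual objective at y_3 = -1.2: reduced costs (15.0, 16.8), box minimizer x = (0.0, 0.0)
g(y_3) = b*y + (c1 - a1*y)*x1 + (c2 - a2*y)*x2 = 11*(-1.2) + 15.0*0.0 + 16.8*0.0 = -13.2 + 0.0 + 0.0 = -13.2


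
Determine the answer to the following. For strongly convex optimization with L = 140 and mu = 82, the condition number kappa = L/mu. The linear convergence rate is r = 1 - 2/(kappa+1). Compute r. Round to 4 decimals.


Step 1: Compute the condition number.
kappa = L/mu = 140/82 = 1.7073
Step 2: Compute the convergence rate.
r = 1 - 2/(kappa + 1) = 1 - 2*mu/(L + mu) = (L - mu)/(L + mu) = 58/222 = 0.2613


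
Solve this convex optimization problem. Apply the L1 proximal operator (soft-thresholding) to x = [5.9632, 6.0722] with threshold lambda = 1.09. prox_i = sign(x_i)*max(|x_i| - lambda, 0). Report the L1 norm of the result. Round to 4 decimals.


Soft-thresholding with lambda = 1.09:
prox(5.9632) = sign(5.9632)*max(|5.9632| - 1.09, 0) = 4.8732
prox(6.0722) = sign(6.0722)*max(|6.0722| - 1.09, 0) = 4.9822
prox(x) = [4.8732, 4.9822]
||prox(x)||_1 = 4.8732 + 4.9822 = 9.8554


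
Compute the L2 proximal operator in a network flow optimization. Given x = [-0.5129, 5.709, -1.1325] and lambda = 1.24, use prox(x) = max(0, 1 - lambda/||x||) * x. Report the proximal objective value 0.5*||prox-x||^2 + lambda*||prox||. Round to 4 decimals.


Step 1: Compute ||x||.
||x|| = 5.8428
Step 2: Compute scaling factor.
scale = max(0, 1 - 1.24/5.8428) = 0.7878
Step 3: prox(x) = [-0.404, 4.4974, -0.8922]
||prox(x)|| = 4.6028
Step 4: Proximal objective.
0.5*||prox-x||^2 = 0.7688
lambda*||prox|| = 5.7075
Total = 6.4763


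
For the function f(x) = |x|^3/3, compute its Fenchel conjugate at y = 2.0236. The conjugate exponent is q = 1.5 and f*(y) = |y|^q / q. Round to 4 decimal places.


The conjugate exponent q satisfies 1/p + 1/q = 1.
p = 3, so q = 3/(3 - 1) = 1.5
|y|^q = 2.0236^1.5 = 2.8786
f*(2.0236) = 2.8786 / 1.5 = 1.9191


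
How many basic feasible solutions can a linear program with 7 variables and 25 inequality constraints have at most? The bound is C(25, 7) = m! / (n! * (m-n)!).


Each vertex corresponds to some choice of n active constraints out of m, so the number of vertices is at most C(m, n) = m! / (n!(m-n)!).
m = 25, n = 7
Numerator: 25 * 24 * 23 * 22 * 21 * 20 * 19
Denominator: 7! = 5040
C(25, 7) = 480700


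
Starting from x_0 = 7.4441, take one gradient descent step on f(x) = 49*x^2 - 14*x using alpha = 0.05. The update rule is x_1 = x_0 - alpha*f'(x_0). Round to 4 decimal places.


We compute the gradient at x_0 and apply the update.
f'(x) = 98*x - 14
f'(7.4441) = 98*7.4441 - 14 = 715.5218
x_1 = 7.4441 - 0.05*715.5218 = -28.332


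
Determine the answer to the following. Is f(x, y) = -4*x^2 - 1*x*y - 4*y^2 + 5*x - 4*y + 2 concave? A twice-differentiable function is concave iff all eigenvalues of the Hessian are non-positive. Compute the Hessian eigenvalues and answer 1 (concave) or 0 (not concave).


The Hessian of f(x,y) = -4*x^2 - 1*x*y - 4*y^2 + 5*x - 4*y + 2 is:
H = [[-8, -1], [-1, -8]]
Trace = -8 - 8 = -16
Determinant = -8*-8 - (-1)^2 = 63
Discriminant = (-16)^2 - 4*63 = 4.0
Eigenvalues: lambda_1 = -9.0, lambda_2 = -7.0
The function is concave.

1


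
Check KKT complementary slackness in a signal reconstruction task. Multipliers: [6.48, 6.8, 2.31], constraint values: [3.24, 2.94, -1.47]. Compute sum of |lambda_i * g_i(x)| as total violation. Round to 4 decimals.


KKT complementary slackness check:
lambda_1 * g_1 = 6.48 * 3.24 = 20.9952
lambda_2 * g_2 = 6.8 * 2.94 = 19.992
lambda_3 * g_3 = 2.31 * -1.47 = -3.3957
Total violation = 20.9952 + 19.992 + 3.3957 = 44.3829


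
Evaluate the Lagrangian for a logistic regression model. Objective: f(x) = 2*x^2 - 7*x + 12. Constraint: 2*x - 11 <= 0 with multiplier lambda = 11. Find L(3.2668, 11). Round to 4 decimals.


Step 1: Evaluate f(x).
f(3.2668) = 2*3.2668^2 - 7*3.2668 + 12 = 10.4764
Step 2: Evaluate g(x).
g(3.2668) = 2*3.2668 - 11 = -4.4664
Step 3: Compute Lagrangian.
L = 10.4764 + 11*-4.4664 = -38.654


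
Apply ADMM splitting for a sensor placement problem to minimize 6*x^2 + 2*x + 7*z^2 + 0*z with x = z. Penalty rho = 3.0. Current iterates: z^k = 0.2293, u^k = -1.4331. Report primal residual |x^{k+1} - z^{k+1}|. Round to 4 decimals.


ADMM iteration with rho = 3.0, z^k = 0.2293, u^k = -1.4331
Step 1: x-update.
Minimize 6*x^2 + 2*x + (3.0/2)*(x - 0.2293 - 1.4331)^2
FOC: (2*6 + 3.0)*x = -2 + 3.0*(0.2293 + 1.4331)
x^{k+1} = 0.1991
Step 2: z-update.
Minimize 7*z^2 + 0*z + (3.0/2)*(0.1991 - z - 1.4331)^2
FOC: (2*7 + 3.0)*z = 0 + 3.0*(0.1991 - 1.4331)
z^{k+1} = -0.2178
Step 3: u-update.
u^{k+1} = -1.4331 + 0.1991 + 0.2178 = -1.0162
Step 4: Primal residual = |0.1991 + 0.2178| = 0.4169


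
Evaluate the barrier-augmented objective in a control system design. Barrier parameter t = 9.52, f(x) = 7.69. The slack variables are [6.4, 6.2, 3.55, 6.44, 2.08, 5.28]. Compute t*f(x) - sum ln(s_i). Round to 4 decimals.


Step 1: Compute log-barrier.
ln values: [1.8563, 1.8245, 1.2669, 1.8625, 0.7324, 1.6639]
phi = -(1.8563 + 1.8245 + 1.2669 + 1.8625 + 0.7324 + 1.6639) = -9.2066
Step 2: Compute augmented objective.
t*f(x) = 9.52*7.69 = 73.2088
Total = 73.2088 - 9.2066 = 64.0022


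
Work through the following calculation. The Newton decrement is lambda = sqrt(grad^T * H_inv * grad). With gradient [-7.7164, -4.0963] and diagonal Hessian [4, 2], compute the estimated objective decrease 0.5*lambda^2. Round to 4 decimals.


Step 1: H is diagonal, so H^(-1) * g = [-1.9291, -2.0482].
Step 2: g^T H^(-1) g = sum_i g_i^2 / H_ii
  = (-7.7164)^2/4 + (-4.0963)^2/2
  = 14.8857 + 8.3898 = 23.2755
Step 3: Objective decrease = 0.5 * g^T H^(-1) g = 11.6378


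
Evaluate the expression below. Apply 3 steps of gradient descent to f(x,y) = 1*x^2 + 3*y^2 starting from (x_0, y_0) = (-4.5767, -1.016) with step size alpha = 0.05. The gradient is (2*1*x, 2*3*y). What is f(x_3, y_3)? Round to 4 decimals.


Gradient descent on f(x,y) = 1*x^2 + 3*y^2.
Starting point: (-4.5767, -1.016), alpha = 0.05
Step 1: grad_x = 2*1*-4.5767 = -9.1534, grad_y = 2*3*-1.016 = -6.096
  x_1 = -4.5767 - 0.05*-9.1534 = -4.119
  y_1 = -1.016 - 0.05*-6.096 = -0.7112
Step 2: grad_x = 2*1*-4.119 = -8.2381, grad_y = 2*3*-0.7112 = -4.2672
  x_2 = -4.119 - 0.05*-8.2381 = -3.7071
  y_2 = -0.7112 - 0.05*-4.2672 = -0.4978
Step 3: grad_x = 2*1*-3.7071 = -7.4143, grad_y = 2*3*-0.4978 = -2.987
  x_3 = -3.7071 - 0.05*-7.4143 = -3.3364
  y_3 = -0.4978 - 0.05*-2.987 = -0.3485
f(-3.3364, -0.3485) = 1*(-3.3364)^2 + 3*(-0.3485)^2 = 11.496


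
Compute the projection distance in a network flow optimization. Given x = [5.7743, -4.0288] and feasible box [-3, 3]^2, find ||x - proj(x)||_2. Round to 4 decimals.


Project each component onto [-3, 3].
clip(5.7743) = 3.0, clip(-4.0288) = -3.0
Projection = [3.0, -3.0]
Squared diffs: [7.6967, 1.0584]
Distance = sqrt(8.7551) = 2.9589


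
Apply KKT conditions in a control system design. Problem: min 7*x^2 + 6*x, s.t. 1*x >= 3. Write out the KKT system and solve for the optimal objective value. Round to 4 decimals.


Step 1: Try lambda = 0 (constraint inactive).
x_unc = -6/(2*7) = -0.4286
Check: 1*-0.4286 = -0.4286 < 3 -- violated!
Step 2: Constraint must be active: 1*x = 3
x* = 3/1 = 3.0
lambda = (2*7*3.0 + 6)/1 = 48.0
Step 3: Compute optimal value.
f(x*) = 7*3.0^2 + 6*3.0 = 81.0


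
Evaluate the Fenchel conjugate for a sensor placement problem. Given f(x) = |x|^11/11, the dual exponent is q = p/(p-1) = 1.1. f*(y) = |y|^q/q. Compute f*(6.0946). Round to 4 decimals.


The conjugate exponent q satisfies 1/p + 1/q = 1.
p = 11, so q = 11/(11 - 1) = 1.1
|y|^q = 6.0946^1.1 = 7.302
f*(6.0946) = 7.302 / 1.1 = 6.6381


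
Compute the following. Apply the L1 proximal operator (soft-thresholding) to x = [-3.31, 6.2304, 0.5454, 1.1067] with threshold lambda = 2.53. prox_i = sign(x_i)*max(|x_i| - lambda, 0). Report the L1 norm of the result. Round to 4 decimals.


Soft-thresholding with lambda = 2.53:
prox(-3.31) = sign(-3.31)*max(|-3.31| - 2.53, 0) = -0.78
prox(6.2304) = sign(6.2304)*max(|6.2304| - 2.53, 0) = 3.7004
prox(0.5454) = sign(0.5454)*max(|0.5454| - 2.53, 0) = 0.0
prox(1.1067) = sign(1.1067)*max(|1.1067| - 2.53, 0) = 0.0
prox(x) = [-0.78, 3.7004, 0.0, 0.0]
||prox(x)||_1 = 0.78 + 3.7004 + 0.0 + 0.0 = 4.4804


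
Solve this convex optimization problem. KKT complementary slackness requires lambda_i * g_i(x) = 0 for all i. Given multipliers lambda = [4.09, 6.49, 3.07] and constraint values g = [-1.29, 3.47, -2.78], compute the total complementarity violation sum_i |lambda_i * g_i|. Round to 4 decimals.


KKT complementary slackness check:
lambda_1 * g_1 = 4.09 * -1.29 = -5.2761
lambda_2 * g_2 = 6.49 * 3.47 = 22.5203
lambda_3 * g_3 = 3.07 * -2.78 = -8.5346
Total violation = 5.2761 + 22.5203 + 8.5346 = 36.331


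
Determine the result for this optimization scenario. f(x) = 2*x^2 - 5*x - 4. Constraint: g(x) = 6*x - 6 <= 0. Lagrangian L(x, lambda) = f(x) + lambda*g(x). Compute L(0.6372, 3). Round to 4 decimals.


Step 1: Evaluate f(x).
f(0.6372) = 2*0.6372^2 - 5*0.6372 - 4 = -6.374
Step 2: Evaluate g(x).
g(0.6372) = 6*0.6372 - 6 = -2.1768
Step 3: Compute Lagrangian.
L = -6.374 + 3*-2.1768 = -12.9044


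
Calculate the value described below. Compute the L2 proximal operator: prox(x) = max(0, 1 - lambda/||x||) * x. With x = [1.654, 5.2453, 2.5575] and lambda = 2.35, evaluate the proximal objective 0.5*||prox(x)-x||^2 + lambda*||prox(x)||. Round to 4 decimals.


Step 1: Compute ||x||.
||x|| = 6.0655
Step 2: Compute scaling factor.
scale = max(0, 1 - 2.35/6.0655) = 0.6126
Step 3: prox(x) = [1.0132, 3.2131, 1.5666]
||prox(x)|| = 3.7155
Step 4: Proximal objective.
0.5*||prox-x||^2 = 2.7613
lambda*||prox|| = 8.7314
Total = 11.4926


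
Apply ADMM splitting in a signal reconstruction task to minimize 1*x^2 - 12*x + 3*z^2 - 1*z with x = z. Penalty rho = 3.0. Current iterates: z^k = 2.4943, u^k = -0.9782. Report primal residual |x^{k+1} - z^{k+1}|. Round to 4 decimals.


ADMM iteration with rho = 3.0, z^k = 2.4943, u^k = -0.9782
Step 1: x-update.
Minimize 1*x^2 - 12*x + (3.0/2)*(x - 2.4943 - 0.9782)^2
FOC: (2*1 + 3.0)*x = 12 + 3.0*(2.4943 + 0.9782)
x^{k+1} = 4.4835
Step 2: z-update.
Minimize 3*z^2 - 1*z + (3.0/2)*(4.4835 - z - 0.9782)^2
FOC: (2*3 + 3.0)*z = 1 + 3.0*(4.4835 - 0.9782)
z^{k+1} = 1.2795
Step 3: u-update.
u^{k+1} = -0.9782 + 4.4835 - 1.2795 = 2.2258
Step 4: Primal residual = |4.4835 - 1.2795| = 3.204


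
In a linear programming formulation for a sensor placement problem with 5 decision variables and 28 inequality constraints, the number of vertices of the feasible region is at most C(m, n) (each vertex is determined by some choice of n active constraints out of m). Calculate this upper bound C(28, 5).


Each vertex corresponds to some choice of n active constraints out of m, so the number of vertices is at most C(m, n) = m! / (n!(m-n)!).
m = 28, n = 5
Numerator: 28 * 27 * 26 * 25 * 24
Denominator: 5! = 120
C(28, 5) = 98280


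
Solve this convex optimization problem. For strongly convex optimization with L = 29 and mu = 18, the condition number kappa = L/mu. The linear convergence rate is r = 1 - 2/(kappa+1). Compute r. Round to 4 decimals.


Step 1: Compute the condition number.
kappa = L/mu = 29/18 = 1.6111
Step 2: Compute the convergence rate.
r = 1 - 2/(kappa + 1) = 1 - 2*mu/(L + mu) = (L - mu)/(L + mu) = 11/47 = 0.234


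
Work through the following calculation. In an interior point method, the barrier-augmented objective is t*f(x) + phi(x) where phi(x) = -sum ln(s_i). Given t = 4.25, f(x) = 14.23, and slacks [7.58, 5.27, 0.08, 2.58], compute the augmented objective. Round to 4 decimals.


Step 1: Compute log-barrier.
ln values: [2.0255, 1.662, -2.5257, 0.9478]
phi = -(2.0255 + 1.662 - 2.5257 + 0.9478) = -2.1096
Step 2: Compute augmented objective.
t*f(x) = 4.25*14.23 = 60.4775
Total = 60.4775 - 2.1096 = 58.3679


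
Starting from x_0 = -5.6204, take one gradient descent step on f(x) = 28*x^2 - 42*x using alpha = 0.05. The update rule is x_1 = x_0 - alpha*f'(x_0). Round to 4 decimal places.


We compute the gradient at x_0 and apply the update.
f'(x) = 56*x - 42
f'(-5.6204) = 56*-5.6204 - 42 = -356.7424
x_1 = -5.6204 - 0.05*-356.7424 = 12.2167


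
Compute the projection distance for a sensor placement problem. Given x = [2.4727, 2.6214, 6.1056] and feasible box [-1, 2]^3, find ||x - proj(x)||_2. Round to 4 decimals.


Project each component onto [-1, 2].
clip(2.4727) = 2.0, clip(2.6214) = 2.0, clip(6.1056) = 2.0
Projection = [2.0, 2.0, 2.0]
Squared diffs: [0.2234, 0.3861, 16.856]
Distance = sqrt(17.4655) = 4.1792


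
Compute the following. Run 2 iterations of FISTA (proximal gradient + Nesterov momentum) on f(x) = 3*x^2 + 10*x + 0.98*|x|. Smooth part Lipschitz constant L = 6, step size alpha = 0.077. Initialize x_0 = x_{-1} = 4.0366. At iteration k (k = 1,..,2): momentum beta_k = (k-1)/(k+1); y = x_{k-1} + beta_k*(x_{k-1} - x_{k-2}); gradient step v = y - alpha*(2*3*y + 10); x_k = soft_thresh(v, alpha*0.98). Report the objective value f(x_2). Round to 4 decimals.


FISTA on f(x) = 3*x^2 + 10*x + 0.98*|x|
L = 6, alpha = 0.077
Iteration 1: beta = 0.0, y = 4.0366 + 0.0*(4.0366 - 4.0366) = 4.0366
  grad(y) = 34.2196, v = y - alpha*grad = 1.4017
  prox(v) = soft_thresh(1.4017, 0.0755) = 1.3262
Iteration 2: beta = 0.3333, y = 1.3262 + 0.3333*(1.3262 - 4.0366) = 0.4228
  grad(y) = 12.5366, v = y - alpha*grad = -0.5425
  prox(v) = soft_thresh(-0.5425, 0.0755) = -0.4671
f(x_2) = 3*(-0.4671)^2 + 10*(-0.4671) + 0.98*|-0.4671| = -3.5586


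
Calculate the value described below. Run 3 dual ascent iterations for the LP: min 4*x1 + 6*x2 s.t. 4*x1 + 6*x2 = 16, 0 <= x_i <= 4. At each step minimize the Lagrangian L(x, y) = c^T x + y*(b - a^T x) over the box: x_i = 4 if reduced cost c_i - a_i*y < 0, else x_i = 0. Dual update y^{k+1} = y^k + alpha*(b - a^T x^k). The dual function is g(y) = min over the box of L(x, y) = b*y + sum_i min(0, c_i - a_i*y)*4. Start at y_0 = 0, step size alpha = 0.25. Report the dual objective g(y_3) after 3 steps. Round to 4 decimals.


Dual ascent for LP: min 4*x1 + 6*x2, 4*x1 + 6*x2 = 16, 0 <= x_i <= 4
Step 1: y^k = 0.0, reduced costs: (4.0, 6.0)
  x^k = (0.0, 0.0), subgradient = b - a^T x = 16.0
  y^{k+1} = 0.0 + 0.25*16.0 = 4.0
Step 2: y^k = 4.0, reduced costs: (-12.0, -18.0)
  x^k = (4.0, 4.0), subgradient = b - a^T x = -24.0
  y^{k+1} = 4.0 + 0.25*-24.0 = -2.0
Step 3: y^k = -2.0, reduced costs: (12.0, 18.0)
  x^k = (0.0, 0.0), subgradient = b - a^T x = 16.0
  y^{k+1} = -2.0 + 0.25*16.0 = 2.0
Dual objective at y_3 = 2.0: reduced costs (-4.0, -6.0), box minimizer x = (4.0, 4.0)
g(y_3) = b*y + (c1 - a1*y)*x1 + (c2 - a2*y)*x2 = 16*2.0 + (-4.0)*4.0 + (-6.0)*4.0 = 32.0 - 16.0 - 24.0 = -8.0


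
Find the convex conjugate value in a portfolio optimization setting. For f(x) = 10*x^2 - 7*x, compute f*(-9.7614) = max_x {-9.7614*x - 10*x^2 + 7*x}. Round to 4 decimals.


f*(y) = sup_x {y*x - a*x^2 - b*x} = sup_x {(y-b)*x - a*x^2}
FOC: (y - b) - 2a*x = 0 => x* = (y - b)/(2a)
x* = (-9.7614 + 7)/(2*10) = -0.1381
f*(-9.7614) = (y-b)^2/(4a) = (-9.7614 + 7)^2/(4*10)
= 7.6253/40 = 0.1906


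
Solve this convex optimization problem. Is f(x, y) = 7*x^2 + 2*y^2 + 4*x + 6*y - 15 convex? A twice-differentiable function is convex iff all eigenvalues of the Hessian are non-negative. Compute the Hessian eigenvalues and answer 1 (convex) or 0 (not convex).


The Hessian of f(x,y) = 7*x^2 + 2*y^2 + 4*x + 6*y - 15 is:
H = [[14, 0], [0, 4]]
Trace = 14 + 4 = 18
Determinant = 14*4 - (0)^2 = 56
Discriminant = (18)^2 - 4*56 = 100.0
Eigenvalues: lambda_1 = 4.0, lambda_2 = 14.0
The function is convex.

1


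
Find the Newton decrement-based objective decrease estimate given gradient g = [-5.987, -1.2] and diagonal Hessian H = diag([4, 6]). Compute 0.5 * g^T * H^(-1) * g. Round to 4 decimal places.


Step 1: H is diagonal, so H^(-1) * g = [-1.4968, -0.2].
Step 2: g^T H^(-1) g = sum_i g_i^2 / H_ii
  = (-5.987)^2/4 + (-1.2)^2/6
  = 8.961 + 0.24 = 9.201
Step 3: Objective decrease = 0.5 * g^T H^(-1) g = 4.6005


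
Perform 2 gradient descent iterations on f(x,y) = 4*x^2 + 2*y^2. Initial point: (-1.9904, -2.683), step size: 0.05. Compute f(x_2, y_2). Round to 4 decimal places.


Gradient descent on f(x,y) = 4*x^2 + 2*y^2.
Starting point: (-1.9904, -2.683), alpha = 0.05
Step 1: grad_x = 2*4*-1.9904 = -15.9232, grad_y = 2*2*-2.683 = -10.732
  x_1 = -1.9904 - 0.05*-15.9232 = -1.1942
  y_1 = -2.683 - 0.05*-10.732 = -2.1464
Step 2: grad_x = 2*4*-1.1942 = -9.5539, grad_y = 2*2*-2.1464 = -8.5856
  x_2 = -1.1942 - 0.05*-9.5539 = -0.7165
  y_2 = -2.1464 - 0.05*-8.5856 = -1.7171
f(-0.7165, -1.7171) = 4*(-0.7165)^2 + 2*(-1.7171)^2 = 7.9507


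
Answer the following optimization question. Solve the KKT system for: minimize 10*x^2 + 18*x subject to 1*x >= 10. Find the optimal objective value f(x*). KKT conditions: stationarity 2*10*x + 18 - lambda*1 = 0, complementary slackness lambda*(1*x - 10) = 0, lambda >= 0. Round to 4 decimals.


Step 1: Try lambda = 0 (constraint inactive).
x_unc = -18/(2*10) = -0.9
Check: 1*-0.9 = -0.9 < 10 -- violated!
Step 2: Constraint must be active: 1*x = 10
x* = 10/1 = 10.0
lambda = (2*10*10.0 + 18)/1 = 218.0
Step 3: Compute optimal value.
f(x*) = 10*10.0^2 + 18*10.0 = 1180.0


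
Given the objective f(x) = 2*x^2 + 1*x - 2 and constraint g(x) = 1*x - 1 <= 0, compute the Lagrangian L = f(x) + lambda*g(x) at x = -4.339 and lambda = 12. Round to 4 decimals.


Step 1: Evaluate f(x).
f(-4.339) = 2*(-4.339)^2 + 1*(-4.339) - 2 = 31.3148
Step 2: Evaluate g(x).
g(-4.339) = 1*-4.339 - 1 = -5.339
Step 3: Compute Lagrangian.
L = 31.3148 + 12*-5.339 = -32.7532


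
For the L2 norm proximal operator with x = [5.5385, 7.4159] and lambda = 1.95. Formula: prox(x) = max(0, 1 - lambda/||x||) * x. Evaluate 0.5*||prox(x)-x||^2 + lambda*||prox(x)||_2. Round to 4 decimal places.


Step 1: Compute ||x||.
||x|| = 9.2558
Step 2: Compute scaling factor.
scale = max(0, 1 - 1.95/9.2558) = 0.7893
Step 3: prox(x) = [4.3717, 5.8535]
||prox(x)|| = 7.3058
Step 4: Proximal objective.
0.5*||prox-x||^2 = 1.9013
lambda*||prox|| = 14.2463
Total = 16.1476


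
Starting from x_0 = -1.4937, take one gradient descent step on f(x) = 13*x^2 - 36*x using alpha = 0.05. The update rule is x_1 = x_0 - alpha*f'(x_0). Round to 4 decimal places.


We compute the gradient at x_0 and apply the update.
f'(x) = 26*x - 36
f'(-1.4937) = 26*-1.4937 - 36 = -74.8362
x_1 = -1.4937 - 0.05*-74.8362 = 2.2481


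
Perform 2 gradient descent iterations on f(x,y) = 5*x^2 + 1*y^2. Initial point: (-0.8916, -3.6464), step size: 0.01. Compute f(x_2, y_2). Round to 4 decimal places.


Gradient descent on f(x,y) = 5*x^2 + 1*y^2.
Starting point: (-0.8916, -3.6464), alpha = 0.01
Step 1: grad_x = 2*5*-0.8916 = -8.916, grad_y = 2*1*-3.6464 = -7.2928
  x_1 = -0.8916 - 0.01*-8.916 = -0.8024
  y_1 = -3.6464 - 0.01*-7.2928 = -3.5735
Step 2: grad_x = 2*5*-0.8024 = -8.0244, grad_y = 2*1*-3.5735 = -7.1469
  x_2 = -0.8024 - 0.01*-8.0244 = -0.7222
  y_2 = -3.5735 - 0.01*-7.1469 = -3.502
f(-0.7222, -3.502) = 5*(-0.7222)^2 + 1*(-3.502)^2 = 14.8719


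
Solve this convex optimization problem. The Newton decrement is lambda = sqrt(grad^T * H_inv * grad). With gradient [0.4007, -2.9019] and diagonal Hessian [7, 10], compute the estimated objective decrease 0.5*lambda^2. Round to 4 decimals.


Step 1: H is diagonal, so H^(-1) * g = [0.0572, -0.2902].
Step 2: g^T H^(-1) g = sum_i g_i^2 / H_ii
  = (0.4007)^2/7 + (-2.9019)^2/10
  = 0.0229 + 0.8421 = 0.865
Step 3: Objective decrease = 0.5 * g^T H^(-1) g = 0.4325


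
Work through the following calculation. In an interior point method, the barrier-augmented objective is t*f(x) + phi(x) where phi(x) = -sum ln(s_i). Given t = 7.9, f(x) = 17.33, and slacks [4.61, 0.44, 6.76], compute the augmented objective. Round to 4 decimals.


Step 1: Compute log-barrier.
ln values: [1.5282, -0.821, 1.911]
phi = -(1.5282 - 0.821 + 1.911) = -2.6183
Step 2: Compute augmented objective.
t*f(x) = 7.9*17.33 = 136.907
Total = 136.907 - 2.6183 = 134.2887


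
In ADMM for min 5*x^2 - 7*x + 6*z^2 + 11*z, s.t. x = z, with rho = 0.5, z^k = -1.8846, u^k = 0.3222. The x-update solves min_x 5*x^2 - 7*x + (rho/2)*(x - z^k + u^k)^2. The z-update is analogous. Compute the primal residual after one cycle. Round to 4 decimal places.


ADMM iteration with rho = 0.5, z^k = -1.8846, u^k = 0.3222
Step 1: x-update.
Minimize 5*x^2 - 7*x + (0.5/2)*(x + 1.8846 + 0.3222)^2
FOC: (2*5 + 0.5)*x = 7 + 0.5*(-1.8846 - 0.3222)
x^{k+1} = 0.5616
Step 2: z-update.
Minimize 6*z^2 + 11*z + (0.5/2)*(0.5616 - z + 0.3222)^2
FOC: (2*6 + 0.5)*z = -11 + 0.5*(0.5616 + 0.3222)
z^{k+1} = -0.8446
Step 3: u-update.
u^{k+1} = 0.3222 + 0.5616 + 0.8446 = 1.7284
Step 4: Primal residual = |0.5616 + 0.8446| = 1.4062


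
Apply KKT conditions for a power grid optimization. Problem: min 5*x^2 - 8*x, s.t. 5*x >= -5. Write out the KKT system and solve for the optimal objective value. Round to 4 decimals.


Step 1: Try lambda = 0 (constraint inactive).
Stationarity: 2*5*x - 8 = 0
x* = 8/(2*5) = 0.8
Check constraint: 5*0.8 = 4.0 >= -5 -- satisfied.
Step 2: Compute optimal value.
f(x*) = 5*0.8^2 - 8*0.8 = -3.2


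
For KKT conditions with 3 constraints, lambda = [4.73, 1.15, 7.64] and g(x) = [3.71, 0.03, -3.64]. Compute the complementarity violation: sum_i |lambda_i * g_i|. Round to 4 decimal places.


KKT complementary slackness check:
lambda_1 * g_1 = 4.73 * 3.71 = 17.5483
lambda_2 * g_2 = 1.15 * 0.03 = 0.0345
lambda_3 * g_3 = 7.64 * -3.64 = -27.8096
Total violation = 17.5483 + 0.0345 + 27.8096 = 45.3924


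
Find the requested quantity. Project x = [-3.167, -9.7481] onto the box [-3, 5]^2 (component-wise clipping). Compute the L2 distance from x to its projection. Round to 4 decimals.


Project each component onto [-3, 5].
clip(-3.167) = -3.0, clip(-9.7481) = -3.0
Projection = [-3.0, -3.0]
Squared diffs: [0.0279, 45.5369]
Distance = sqrt(45.5648) = 6.7502


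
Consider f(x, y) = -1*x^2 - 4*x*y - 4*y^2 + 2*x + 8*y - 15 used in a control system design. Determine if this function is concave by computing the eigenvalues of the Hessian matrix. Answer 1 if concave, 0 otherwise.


The Hessian of f(x,y) = -1*x^2 - 4*x*y - 4*y^2 + 2*x + 8*y - 15 is:
H = [[-2, -4], [-4, -8]]
Trace = -2 - 8 = -10
Determinant = -2*-8 - (-4)^2 = 0
Discriminant = (-10)^2 - 4*0 = 100.0
Eigenvalues: lambda_1 = -10.0, lambda_2 = 0.0
The function is concave.

1


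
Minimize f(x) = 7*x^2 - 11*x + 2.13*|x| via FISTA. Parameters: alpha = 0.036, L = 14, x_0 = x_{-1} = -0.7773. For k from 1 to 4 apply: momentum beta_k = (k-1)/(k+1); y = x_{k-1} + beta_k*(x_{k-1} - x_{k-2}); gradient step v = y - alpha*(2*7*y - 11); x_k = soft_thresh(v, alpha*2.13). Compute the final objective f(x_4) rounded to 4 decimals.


FISTA on f(x) = 7*x^2 - 11*x + 2.13*|x|
L = 14, alpha = 0.036
Iteration 1: beta = 0.0, y = -0.7773 + 0.0*(-0.7773 + 0.7773) = -0.7773
  grad(y) = -21.8822, v = y - alpha*grad = 0.0105
  prox(v) = soft_thresh(0.0105, 0.0767) = 0.0
Iteration 2: beta = 0.3333, y = 0.0 + 0.3333*(0.0 + 0.7773) = 0.2591
  grad(y) = -7.3726, v = y - alpha*grad = 0.5245
  prox(v) = soft_thresh(0.5245, 0.0767) = 0.4478
Iteration 3: beta = 0.5, y = 0.4478 + 0.5*(0.4478 - 0.0) = 0.6718
  grad(y) = -1.5955, v = y - alpha*grad = 0.7292
  prox(v) = soft_thresh(0.7292, 0.0767) = 0.6525
Iteration 4: beta = 0.6, y = 0.6525 + 0.6*(0.6525 - 0.4478) = 0.7753
  grad(y) = -0.1456, v = y - alpha*grad = 0.7806
  prox(v) = soft_thresh(0.7806, 0.0767) = 0.7039
f(x_4) = 7*0.7039^2 - 11*0.7039 + 2.13*|0.7039| = -2.7753


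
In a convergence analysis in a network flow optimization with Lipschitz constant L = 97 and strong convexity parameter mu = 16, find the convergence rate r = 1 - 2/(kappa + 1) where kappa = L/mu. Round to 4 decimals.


Step 1: Compute the condition number.
kappa = L/mu = 97/16 = 6.0625
Step 2: Compute the convergence rate.
r = 1 - 2/(kappa + 1) = 1 - 2*mu/(L + mu) = (L - mu)/(L + mu) = 81/113 = 0.7168


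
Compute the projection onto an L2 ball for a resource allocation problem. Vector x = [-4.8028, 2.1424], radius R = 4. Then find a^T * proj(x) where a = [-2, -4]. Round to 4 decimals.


Step 1: Compute ||x|| (intermediates to 6 decimals).
||x|| = sqrt((-4.8028)^2 + 2.1424^2) = 5.25897
Step 2: Project.
Since ||x|| > R, scale = R/||x|| = 4/5.25897 = 0.760605, proj(x) = scale * x
proj(x) = [-3.653034, 1.62952]
Step 3: Dot product.
a^T * proj(x) = -2*(-3.653034) - 4*1.62952 = 0.788


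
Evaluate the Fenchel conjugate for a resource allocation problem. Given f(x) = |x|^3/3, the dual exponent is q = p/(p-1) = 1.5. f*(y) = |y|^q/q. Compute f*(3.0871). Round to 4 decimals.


The conjugate exponent q satisfies 1/p + 1/q = 1.
p = 3, so q = 3/(3 - 1) = 1.5
|y|^q = 3.0871^1.5 = 5.4241
f*(3.0871) = 5.4241 / 1.5 = 3.6161


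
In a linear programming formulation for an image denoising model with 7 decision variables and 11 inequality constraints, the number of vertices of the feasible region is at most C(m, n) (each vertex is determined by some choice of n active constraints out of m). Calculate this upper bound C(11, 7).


Each vertex corresponds to some choice of n active constraints out of m, so the number of vertices is at most C(m, n) = m! / (n!(m-n)!).
m = 11, n = 7
Numerator: 11 * 10 * 9 * 8 * 7 * 6 * 5
Denominator: 7! = 5040
C(11, 7) = 330


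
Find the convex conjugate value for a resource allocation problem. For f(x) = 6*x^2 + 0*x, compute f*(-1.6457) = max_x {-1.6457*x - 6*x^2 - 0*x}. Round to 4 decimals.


f*(y) = sup_x {y*x - a*x^2 - b*x} = sup_x {(y-b)*x - a*x^2}
FOC: (y - b) - 2a*x = 0 => x* = (y - b)/(2a)
x* = (-1.6457 - 0)/(2*6) = -0.1371
f*(-1.6457) = (y-b)^2/(4a) = (-1.6457 - 0)^2/(4*6)
= 2.7083/24 = 0.1128


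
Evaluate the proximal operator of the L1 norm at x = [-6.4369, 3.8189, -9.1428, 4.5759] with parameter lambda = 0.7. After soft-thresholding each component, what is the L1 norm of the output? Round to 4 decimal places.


Soft-thresholding with lambda = 0.7:
prox(-6.4369) = sign(-6.4369)*max(|-6.4369| - 0.7, 0) = -5.7369
prox(3.8189) = sign(3.8189)*max(|3.8189| - 0.7, 0) = 3.1189
prox(-9.1428) = sign(-9.1428)*max(|-9.1428| - 0.7, 0) = -8.4428
prox(4.5759) = sign(4.5759)*max(|4.5759| - 0.7, 0) = 3.8759
prox(x) = [-5.7369, 3.1189, -8.4428, 3.8759]
||prox(x)||_1 = 5.7369 + 3.1189 + 8.4428 + 3.8759 = 21.1745


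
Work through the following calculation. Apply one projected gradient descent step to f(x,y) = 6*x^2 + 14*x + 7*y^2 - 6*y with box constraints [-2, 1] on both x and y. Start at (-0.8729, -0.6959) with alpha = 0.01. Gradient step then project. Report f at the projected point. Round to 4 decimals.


Step 1: Compute gradient at (-0.8729, -0.6959).
grad_x = 2*6*-0.8729 + 14 = 3.5252
grad_y = 2*7*-0.6959 - 6 = -15.7426
Step 2: Gradient step.
x_raw = -0.8729 - 0.01*3.5252 = -0.9082
y_raw = -0.6959 - 0.01*-15.7426 = -0.5385
Step 3: Project onto [-2, 1].
x_proj = clip(-0.9082) = -0.9082
y_proj = clip(-0.5385) = -0.5385
Step 4: Evaluate f.
f(-0.9082, -0.5385) = -2.5052


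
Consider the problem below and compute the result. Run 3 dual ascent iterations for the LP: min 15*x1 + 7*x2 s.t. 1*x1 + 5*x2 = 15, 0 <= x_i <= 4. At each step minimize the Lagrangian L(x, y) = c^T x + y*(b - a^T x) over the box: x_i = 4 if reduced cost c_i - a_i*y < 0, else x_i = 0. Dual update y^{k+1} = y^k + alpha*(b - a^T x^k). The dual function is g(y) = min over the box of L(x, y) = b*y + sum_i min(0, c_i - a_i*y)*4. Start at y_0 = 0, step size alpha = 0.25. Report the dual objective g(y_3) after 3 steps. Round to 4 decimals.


Dual ascent for LP: min 15*x1 + 7*x2, 1*x1 + 5*x2 = 15, 0 <= x_i <= 4
Step 1: y^k = 0.0, reduced costs: (15.0, 7.0)
  x^k = (0.0, 0.0), subgradient = b - a^T x = 15.0
  y^{k+1} = 0.0 + 0.25*15.0 = 3.75
Step 2: y^k = 3.75, reduced costs: (11.25, -11.75)
  x^k = (0.0, 4.0), subgradient = b - a^T x = -5.0
  y^{k+1} = 3.75 + 0.25*-5.0 = 2.5
Step 3: y^k = 2.5, reduced costs: (12.5, -5.5)
  x^k = (0.0, 4.0), subgradient = b - a^T x = -5.0
  y^{k+1} = 2.5 + 0.25*-5.0 = 1.25
Dual objective at y_3 = 1.25: reduced costs (13.75, 0.75), box minimizer x = (0.0, 0.0)
g(y_3) = b*y + (c1 - a1*y)*x1 + (c2 - a2*y)*x2 = 15*1.25 + 13.75*0.0 + 0.75*0.0 = 18.75 + 0.0 + 0.0 = 18.75


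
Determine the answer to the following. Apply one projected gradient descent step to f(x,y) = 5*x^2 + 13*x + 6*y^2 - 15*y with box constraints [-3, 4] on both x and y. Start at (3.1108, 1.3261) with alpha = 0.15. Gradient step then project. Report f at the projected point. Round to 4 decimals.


Step 1: Compute gradient at (3.1108, 1.3261).
grad_x = 2*5*3.1108 + 13 = 44.108
grad_y = 2*6*1.3261 - 15 = 0.9132
Step 2: Gradient step.
x_raw = 3.1108 - 0.15*44.108 = -3.5054
y_raw = 1.3261 - 0.15*0.9132 = 1.1891
Step 3: Project onto [-3, 4].
x_proj = clip(-3.5054) = -3.0
y_proj = clip(1.1891) = 1.1891
Step 4: Evaluate f.
f(-3.0, 1.1891) = -3.3528


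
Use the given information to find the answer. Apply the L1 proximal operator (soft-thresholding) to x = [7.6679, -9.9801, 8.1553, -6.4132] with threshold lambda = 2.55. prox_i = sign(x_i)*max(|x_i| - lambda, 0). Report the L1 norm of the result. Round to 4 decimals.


Soft-thresholding with lambda = 2.55:
prox(7.6679) = sign(7.6679)*max(|7.6679| - 2.55, 0) = 5.1179
prox(-9.9801) = sign(-9.9801)*max(|-9.9801| - 2.55, 0) = -7.4301
prox(8.1553) = sign(8.1553)*max(|8.1553| - 2.55, 0) = 5.6053
prox(-6.4132) = sign(-6.4132)*max(|-6.4132| - 2.55, 0) = -3.8632
prox(x) = [5.1179, -7.4301, 5.6053, -3.8632]
||prox(x)||_1 = 5.1179 + 7.4301 + 5.6053 + 3.8632 = 22.0165


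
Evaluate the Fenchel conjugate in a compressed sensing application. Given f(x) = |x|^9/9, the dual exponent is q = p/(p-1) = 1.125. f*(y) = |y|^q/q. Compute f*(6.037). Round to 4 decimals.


The conjugate exponent q satisfies 1/p + 1/q = 1.
p = 9, so q = 9/(9 - 1) = 1.125
|y|^q = 6.037^1.125 = 7.5583
f*(6.037) = 7.5583 / 1.125 = 6.7185


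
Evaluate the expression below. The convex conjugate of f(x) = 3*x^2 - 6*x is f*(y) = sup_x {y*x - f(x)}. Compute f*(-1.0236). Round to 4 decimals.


f*(y) = sup_x {y*x - a*x^2 - b*x} = sup_x {(y-b)*x - a*x^2}
FOC: (y - b) - 2a*x = 0 => x* = (y - b)/(2a)
x* = (-1.0236 + 6)/(2*3) = 0.8294
f*(-1.0236) = (y-b)^2/(4a) = (-1.0236 + 6)^2/(4*3)
= 24.7646/12 = 2.0637


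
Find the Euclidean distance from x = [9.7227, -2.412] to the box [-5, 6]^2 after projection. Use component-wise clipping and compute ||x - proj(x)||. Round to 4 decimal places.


Project each component onto [-5, 6].
clip(9.7227) = 6.0, clip(-2.412) = -2.412
Projection = [6.0, -2.412]
Squared diffs: [13.8585, 0.0]
Distance = sqrt(13.8585) = 3.7227


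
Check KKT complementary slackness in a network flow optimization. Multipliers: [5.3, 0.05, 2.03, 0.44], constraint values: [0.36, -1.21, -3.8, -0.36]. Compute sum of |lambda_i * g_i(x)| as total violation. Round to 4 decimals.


KKT complementary slackness check:
lambda_1 * g_1 = 5.3 * 0.36 = 1.908
lambda_2 * g_2 = 0.05 * -1.21 = -0.0605
lambda_3 * g_3 = 2.03 * -3.8 = -7.714
lambda_4 * g_4 = 0.44 * -0.36 = -0.1584
Total violation = 1.908 + 0.0605 + 7.714 + 0.1584 = 9.8409


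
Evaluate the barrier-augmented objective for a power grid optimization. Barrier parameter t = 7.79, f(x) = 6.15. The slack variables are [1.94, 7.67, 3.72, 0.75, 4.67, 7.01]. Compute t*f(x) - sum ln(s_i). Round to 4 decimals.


Step 1: Compute log-barrier.
ln values: [0.6627, 2.0373, 1.3137, -0.2877, 1.5412, 1.9473]
phi = -(0.6627 + 2.0373 + 1.3137 - 0.2877 + 1.5412 + 1.9473) = -7.2145
Step 2: Compute augmented objective.
t*f(x) = 7.79*6.15 = 47.9085
Total = 47.9085 - 7.2145 = 40.694


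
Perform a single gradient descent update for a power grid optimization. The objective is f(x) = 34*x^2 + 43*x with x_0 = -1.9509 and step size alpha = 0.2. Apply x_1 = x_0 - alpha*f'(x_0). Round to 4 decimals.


We compute the gradient at x_0 and apply the update.
f'(x) = 68*x + 43
f'(-1.9509) = 68*-1.9509 + 43 = -89.6612
x_1 = -1.9509 - 0.2*-89.6612 = 15.9813


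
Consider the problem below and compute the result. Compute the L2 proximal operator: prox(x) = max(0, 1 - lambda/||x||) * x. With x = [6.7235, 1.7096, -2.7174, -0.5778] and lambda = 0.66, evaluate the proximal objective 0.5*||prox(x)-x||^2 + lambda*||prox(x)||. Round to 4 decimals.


Step 1: Compute ||x||.
||x|| = 7.473
Step 2: Compute scaling factor.
scale = max(0, 1 - 0.66/7.473) = 0.9117
Step 3: prox(x) = [6.1297, 1.5586, -2.4774, -0.5268]
||prox(x)|| = 6.813
Step 4: Proximal objective.
0.5*||prox-x||^2 = 0.2178
lambda*||prox|| = 4.4966
Total = 4.7144


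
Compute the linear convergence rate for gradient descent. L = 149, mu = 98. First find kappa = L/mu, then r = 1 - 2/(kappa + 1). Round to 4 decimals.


Step 1: Compute the condition number.
kappa = L/mu = 149/98 = 1.5204
Step 2: Compute the convergence rate.
r = 1 - 2/(kappa + 1) = 1 - 2*mu/(L + mu) = (L - mu)/(L + mu) = 51/247 = 0.2065


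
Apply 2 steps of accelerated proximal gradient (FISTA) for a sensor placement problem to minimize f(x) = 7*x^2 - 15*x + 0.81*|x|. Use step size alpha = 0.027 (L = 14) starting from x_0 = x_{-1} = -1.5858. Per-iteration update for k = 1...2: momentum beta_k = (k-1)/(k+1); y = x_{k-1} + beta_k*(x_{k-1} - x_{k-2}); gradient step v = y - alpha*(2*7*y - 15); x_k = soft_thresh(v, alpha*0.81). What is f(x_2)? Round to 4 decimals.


FISTA on f(x) = 7*x^2 - 15*x + 0.81*|x|
L = 14, alpha = 0.027
Iteration 1: beta = 0.0, y = -1.5858 + 0.0*(-1.5858 + 1.5858) = -1.5858
  grad(y) = -37.2012, v = y - alpha*grad = -0.5814
  prox(v) = soft_thresh(-0.5814, 0.0219) = -0.5595
Iteration 2: beta = 0.3333, y = -0.5595 + 0.3333*(-0.5595 + 1.5858) = -0.2174
  grad(y) = -18.0436, v = y - alpha*grad = 0.2698
  prox(v) = soft_thresh(0.2698, 0.0219) = 0.2479
f(x_2) = 7*0.2479^2 - 15*0.2479 + 0.81*|0.2479| = -3.0876


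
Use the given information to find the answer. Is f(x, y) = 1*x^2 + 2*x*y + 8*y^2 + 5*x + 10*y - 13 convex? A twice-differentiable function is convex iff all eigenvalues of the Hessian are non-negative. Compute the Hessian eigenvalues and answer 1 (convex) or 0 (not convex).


The Hessian of f(x,y) = 1*x^2 + 2*x*y + 8*y^2 + 5*x + 10*y - 13 is:
H = [[2, 2], [2, 16]]
Trace = 2 + 16 = 18
Determinant = 2*16 - (2)^2 = 28
Discriminant = (18)^2 - 4*28 = 212.0
Eigenvalues: lambda_1 = 1.7199, lambda_2 = 16.2801
The function is convex.

1


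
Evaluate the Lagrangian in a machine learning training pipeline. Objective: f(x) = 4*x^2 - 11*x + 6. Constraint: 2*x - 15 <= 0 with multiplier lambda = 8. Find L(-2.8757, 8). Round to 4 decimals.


Step 1: Evaluate f(x).
f(-2.8757) = 4*(-2.8757)^2 - 11*(-2.8757) + 6 = 70.7113
Step 2: Evaluate g(x).
g(-2.8757) = 2*-2.8757 - 15 = -20.7514
Step 3: Compute Lagrangian.
L = 70.7113 + 8*-20.7514 = -95.2999


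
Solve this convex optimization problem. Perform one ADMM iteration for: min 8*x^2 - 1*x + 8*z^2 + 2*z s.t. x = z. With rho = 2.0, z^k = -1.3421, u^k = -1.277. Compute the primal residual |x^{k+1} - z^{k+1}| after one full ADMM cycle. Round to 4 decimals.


ADMM iteration with rho = 2.0, z^k = -1.3421, u^k = -1.277
Step 1: x-update.
Minimize 8*x^2 - 1*x + (2.0/2)*(x + 1.3421 - 1.277)^2
FOC: (2*8 + 2.0)*x = 1 + 2.0*(-1.3421 + 1.277)
x^{k+1} = 0.0483
Step 2: z-update.
Minimize 8*z^2 + 2*z + (2.0/2)*(0.0483 - z - 1.277)^2
FOC: (2*8 + 2.0)*z = -2 + 2.0*(0.0483 - 1.277)
z^{k+1} = -0.2476
Step 3: u-update.
u^{k+1} = -1.277 + 0.0483 + 0.2476 = -0.981
Step 4: Primal residual = |0.0483 + 0.2476| = 0.296


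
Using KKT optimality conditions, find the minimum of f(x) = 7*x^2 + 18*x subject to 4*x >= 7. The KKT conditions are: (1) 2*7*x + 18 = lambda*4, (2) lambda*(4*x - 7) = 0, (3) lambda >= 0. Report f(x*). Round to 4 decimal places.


Step 1: Try lambda = 0 (constraint inactive).
x_unc = -18/(2*7) = -1.2857
Check: 4*-1.2857 = -5.1428 < 7 -- violated!
Step 2: Constraint must be active: 4*x = 7
x* = 7/4 = 1.75
lambda = (2*7*1.75 + 18)/4 = 10.625
Step 3: Compute optimal value.
f(x*) = 7*1.75^2 + 18*1.75 = 52.9375


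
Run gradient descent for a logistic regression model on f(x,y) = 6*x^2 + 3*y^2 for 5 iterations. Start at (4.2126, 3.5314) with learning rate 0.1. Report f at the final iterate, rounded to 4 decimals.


Gradient descent on f(x,y) = 6*x^2 + 3*y^2.
Starting point: (4.2126, 3.5314), alpha = 0.1
Step 1: grad_x = 2*6*4.2126 = 50.5512, grad_y = 2*3*3.5314 = 21.1884
  x_1 = 4.2126 - 0.1*50.5512 = -0.8425
  y_1 = 3.5314 - 0.1*21.1884 = 1.4126
Step 2: grad_x = 2*6*-0.8425 = -10.1102, grad_y = 2*3*1.4126 = 8.4754
  x_2 = -0.8425 - 0.1*-10.1102 = 0.1685
  y_2 = 1.4126 - 0.1*8.4754 = 0.565
Step 3: grad_x = 2*6*0.1685 = 2.022, grad_y = 2*3*0.565 = 3.3901
  x_3 = 0.1685 - 0.1*2.022 = -0.0337
  y_3 = 0.565 - 0.1*3.3901 = 0.226
Step 4: grad_x = 2*6*-0.0337 = -0.4044, grad_y = 2*3*0.226 = 1.3561
  x_4 = -0.0337 - 0.1*-0.4044 = 0.0067
  y_4 = 0.226 - 0.1*1.3561 = 0.0904
Step 5: grad_x = 2*6*0.0067 = 0.0809, grad_y = 2*3*0.0904 = 0.5424
  x_5 = 0.0067 - 0.1*0.0809 = -0.0013
  y_5 = 0.0904 - 0.1*0.5424 = 0.0362
f(-0.0013, 0.0362) = 6*(-0.0013)^2 + 3*0.0362^2 = 0.0039


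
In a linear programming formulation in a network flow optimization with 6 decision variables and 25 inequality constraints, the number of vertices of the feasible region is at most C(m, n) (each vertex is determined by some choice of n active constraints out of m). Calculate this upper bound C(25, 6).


Each vertex corresponds to some choice of n active constraints out of m, so the number of vertices is at most C(m, n) = m! / (n!(m-n)!).
m = 25, n = 6
Numerator: 25 * 24 * 23 * 22 * 21 * 20
Denominator: 6! = 720
C(25, 6) = 177100


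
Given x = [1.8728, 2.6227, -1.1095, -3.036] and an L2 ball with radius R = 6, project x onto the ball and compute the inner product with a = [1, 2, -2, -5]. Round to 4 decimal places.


Step 1: Compute ||x|| (intermediates to 6 decimals).
||x|| = sqrt(1.8728^2 + 2.6227^2 + (-1.1095)^2 + (-3.036)^2) = 4.564452
Step 2: Project.
Since ||x|| <= R, proj = x (no scaling needed).
proj(x) = [1.8728, 2.6227, -1.1095, -3.036]
Step 3: Dot product.
a^T * proj(x) = 1*1.8728 + 2*2.6227 - 2*(-1.1095) - 5*(-3.036) = 24.5172


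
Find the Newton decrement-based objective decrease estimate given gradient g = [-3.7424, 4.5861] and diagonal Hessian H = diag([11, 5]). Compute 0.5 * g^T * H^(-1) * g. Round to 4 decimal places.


Step 1: H is diagonal, so H^(-1) * g = [-0.3402, 0.9172].
Step 2: g^T H^(-1) g = sum_i g_i^2 / H_ii
  = (-3.7424)^2/11 + (4.5861)^2/5
  = 1.2732 + 4.2065 = 5.4797
Step 3: Objective decrease = 0.5 * g^T H^(-1) g = 2.7398
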